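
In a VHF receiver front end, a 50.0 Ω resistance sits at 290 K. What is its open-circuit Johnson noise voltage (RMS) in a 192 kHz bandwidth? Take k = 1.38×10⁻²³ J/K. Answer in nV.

V_n = √(4kTRB)
4kTRB = 4 × 1.38×10⁻²³ × 290 × 5.00×10¹ × 1.92×10⁵ = 1.54×10⁻¹³ V²
V_n = √(1.54×10⁻¹³) = 3.92×10⁻⁷ V = 392 nV

392 nV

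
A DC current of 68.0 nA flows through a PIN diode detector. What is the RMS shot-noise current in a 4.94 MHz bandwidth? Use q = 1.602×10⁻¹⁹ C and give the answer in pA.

328 pA

I_n = √(2qI·B)
2qI·B = 2 × 1.602×10⁻¹⁹ × 6.80×10⁻⁸ × 4.94×10⁶ = 1.08×10⁻¹⁹ A²
I_n = √(1.08×10⁻¹⁹) = 3.28×10⁻¹⁰ A = 328 pA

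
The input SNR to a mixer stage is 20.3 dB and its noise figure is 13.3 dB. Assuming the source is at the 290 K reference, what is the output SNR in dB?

7.0 dB

By definition F = SNR_in/SNR_out, so in dB: SNR_out = SNR_in − NF
SNR_out = 20.3 − 13.3 = 7.0 dB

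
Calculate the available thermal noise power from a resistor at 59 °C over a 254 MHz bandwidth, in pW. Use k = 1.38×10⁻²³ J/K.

T = 59 °C + 273.15 = 332.15 K
P_n = kTB = 1.38×10⁻²³ × 332.15 × 2.54×10⁸ = 1.16×10⁻¹² W = 1.16 pW

1.16 pW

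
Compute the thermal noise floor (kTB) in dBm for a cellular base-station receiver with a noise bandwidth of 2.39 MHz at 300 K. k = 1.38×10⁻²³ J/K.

P_n = kTB = 1.38×10⁻²³ × 300 × 2.39×10⁶ = 9.89×10⁻¹⁵ W
In dBm: 10 log₁₀(9.89×10⁻¹⁵ / 10⁻³) = −110.0 dBm

−110.0 dBm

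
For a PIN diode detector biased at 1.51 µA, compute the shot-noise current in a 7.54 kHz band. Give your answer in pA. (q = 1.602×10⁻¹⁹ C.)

I_n = √(2qI·B)
2qI·B = 2 × 1.602×10⁻¹⁹ × 1.51×10⁻⁶ × 7.54×10³ = 3.65×10⁻²¹ A²
I_n = √(3.65×10⁻²¹) = 6.04×10⁻¹¹ A = 60.4 pA

60.4 pA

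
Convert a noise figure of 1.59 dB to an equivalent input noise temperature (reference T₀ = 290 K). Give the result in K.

128 K

F = 10^(1.59/10) = 1.44212
T_e = (F − 1)·T₀ = (1.44212 − 1) × 290 = 128 K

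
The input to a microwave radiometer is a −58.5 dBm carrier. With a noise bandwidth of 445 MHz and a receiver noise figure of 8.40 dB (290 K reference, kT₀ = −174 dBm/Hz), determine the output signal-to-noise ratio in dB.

Noise floor: N = −174 + 10 log₁₀(B) + NF
10 log₁₀(4.45×10⁸) = 86.48 dB
N = −174 + 86.48 + 8.40 = −79.12 dBm
SNR = P_sig − N = −58.5 − (−79.12) = 20.62 dB → 20.6 dB

20.6 dB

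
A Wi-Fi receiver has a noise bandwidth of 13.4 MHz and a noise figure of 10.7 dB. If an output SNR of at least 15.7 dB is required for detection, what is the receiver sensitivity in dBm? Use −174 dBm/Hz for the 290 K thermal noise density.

Sensitivity = −174 + 10 log₁₀(B) + NF + SNR_min
= −174 + 71.27 + 10.7 + 15.7
= −76.33 dBm → −76.3 dBm

−76.3 dBm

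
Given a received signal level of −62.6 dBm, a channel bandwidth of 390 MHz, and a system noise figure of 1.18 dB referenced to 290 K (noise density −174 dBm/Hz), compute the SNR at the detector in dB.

Noise floor: N = −174 + 10 log₁₀(B) + NF
10 log₁₀(3.90×10⁸) = 85.91 dB
N = −174 + 85.91 + 1.18 = −86.91 dBm
SNR = P_sig − N = −62.6 − (−86.91) = 24.31 dB → 24.3 dB

24.3 dB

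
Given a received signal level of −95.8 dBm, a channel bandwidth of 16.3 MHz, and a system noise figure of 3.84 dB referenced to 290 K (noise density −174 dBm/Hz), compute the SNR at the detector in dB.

Noise floor: N = −174 + 10 log₁₀(B) + NF
10 log₁₀(1.63×10⁷) = 72.12 dB
N = −174 + 72.12 + 3.84 = −98.04 dBm
SNR = P_sig − N = −95.8 − (−98.04) = 2.24 dB → 2.2 dB

2.2 dB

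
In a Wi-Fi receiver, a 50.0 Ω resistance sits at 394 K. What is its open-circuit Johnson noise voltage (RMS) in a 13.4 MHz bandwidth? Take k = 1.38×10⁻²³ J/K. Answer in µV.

V_n = √(4kTRB)
4kTRB = 4 × 1.38×10⁻²³ × 394 × 5.00×10¹ × 1.34×10⁷ = 1.46×10⁻¹¹ V²
V_n = √(1.46×10⁻¹¹) = 3.82×10⁻⁶ V = 3.82 µV

3.82 µV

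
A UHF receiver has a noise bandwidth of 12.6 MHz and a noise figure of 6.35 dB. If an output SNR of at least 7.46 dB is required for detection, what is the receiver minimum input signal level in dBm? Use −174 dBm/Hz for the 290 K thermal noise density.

−89.2 dBm

Sensitivity = −174 + 10 log₁₀(B) + NF + SNR_min
= −174 + 71 + 6.35 + 7.46
= −89.19 dBm → −89.2 dBm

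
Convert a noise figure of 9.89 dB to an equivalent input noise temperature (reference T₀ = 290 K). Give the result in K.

F = 10^(9.89/10) = 9.7499
T_e = (F − 1)·T₀ = (9.7499 − 1) × 290 = 2537 K

2537 K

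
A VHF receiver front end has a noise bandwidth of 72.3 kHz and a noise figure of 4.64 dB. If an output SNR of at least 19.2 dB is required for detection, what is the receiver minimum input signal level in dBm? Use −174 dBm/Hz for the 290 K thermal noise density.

−101.6 dBm

Sensitivity = −174 + 10 log₁₀(B) + NF + SNR_min
= −174 + 48.59 + 4.64 + 19.2
= −101.57 dBm → −101.6 dBm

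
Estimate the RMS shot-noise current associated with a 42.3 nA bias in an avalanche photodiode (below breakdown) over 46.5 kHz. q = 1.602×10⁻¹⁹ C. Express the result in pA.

I_n = √(2qI·B)
2qI·B = 2 × 1.602×10⁻¹⁹ × 4.23×10⁻⁸ × 4.65×10⁴ = 6.30×10⁻²² A²
I_n = √(6.30×10⁻²²) = 2.51×10⁻¹¹ A = 25.1 pA

25.1 pA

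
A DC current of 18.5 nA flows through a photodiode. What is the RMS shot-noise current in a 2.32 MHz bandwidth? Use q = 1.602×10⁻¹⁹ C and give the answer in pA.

117 pA

I_n = √(2qI·B)
2qI·B = 2 × 1.602×10⁻¹⁹ × 1.85×10⁻⁸ × 2.32×10⁶ = 1.38×10⁻²⁰ A²
I_n = √(1.38×10⁻²⁰) = 1.17×10⁻¹⁰ A = 117 pA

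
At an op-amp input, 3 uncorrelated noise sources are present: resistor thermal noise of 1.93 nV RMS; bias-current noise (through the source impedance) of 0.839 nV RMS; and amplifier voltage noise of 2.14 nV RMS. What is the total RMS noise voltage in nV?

Uncorrelated sources add in power (mean-square): V_tot = √(ΣV_i²)
V_tot = √[(1.93×10⁻⁹)² + (8.39×10⁻¹⁰)² + (2.14×10⁻⁹)²] = 3.00×10⁻⁹ V = 3.00 nV

3.00 nV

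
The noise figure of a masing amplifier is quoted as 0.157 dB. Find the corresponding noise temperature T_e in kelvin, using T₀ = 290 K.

10.7 K

F = 10^(0.157/10) = 1.03681
T_e = (F − 1)·T₀ = (1.03681 − 1) × 290 = 10.7 K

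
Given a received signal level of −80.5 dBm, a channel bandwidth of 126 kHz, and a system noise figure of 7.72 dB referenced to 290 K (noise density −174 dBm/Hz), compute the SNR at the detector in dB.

Noise floor: N = −174 + 10 log₁₀(B) + NF
10 log₁₀(1.26×10⁵) = 51 dB
N = −174 + 51 + 7.72 = −115.28 dBm
SNR = P_sig − N = −80.5 − (−115.28) = 34.78 dB → 34.8 dB

34.8 dB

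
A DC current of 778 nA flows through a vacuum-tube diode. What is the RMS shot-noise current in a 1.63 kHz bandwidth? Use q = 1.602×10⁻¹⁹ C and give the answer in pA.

20.2 pA

I_n = √(2qI·B)
2qI·B = 2 × 1.602×10⁻¹⁹ × 7.78×10⁻⁷ × 1.63×10³ = 4.06×10⁻²² A²
I_n = √(4.06×10⁻²²) = 2.02×10⁻¹¹ A = 20.2 pA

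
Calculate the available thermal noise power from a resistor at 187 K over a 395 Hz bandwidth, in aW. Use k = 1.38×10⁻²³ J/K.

1.02 aW

P_n = kTB = 1.38×10⁻²³ × 187 × 3.95×10² = 1.02×10⁻¹⁸ W = 1.02 aW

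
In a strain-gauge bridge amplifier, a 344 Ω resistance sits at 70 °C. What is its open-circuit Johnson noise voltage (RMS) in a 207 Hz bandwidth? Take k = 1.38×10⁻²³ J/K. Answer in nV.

T = 70 °C + 273.15 = 343.15 K
V_n = √(4kTRB)
4kTRB = 4 × 1.38×10⁻²³ × 343.15 × 3.44×10² × 2.07×10² = 1.35×10⁻¹⁵ V²
V_n = √(1.35×10⁻¹⁵) = 3.67×10⁻⁸ V = 36.7 nV

36.7 nV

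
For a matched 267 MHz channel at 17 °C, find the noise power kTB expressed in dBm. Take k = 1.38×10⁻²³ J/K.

−89.7 dBm

T = 17 °C + 273.15 = 290.15 K
P_n = kTB = 1.38×10⁻²³ × 290.15 × 2.67×10⁸ = 1.07×10⁻¹² W
In dBm: 10 log₁₀(1.07×10⁻¹² / 10⁻³) = −89.7 dBm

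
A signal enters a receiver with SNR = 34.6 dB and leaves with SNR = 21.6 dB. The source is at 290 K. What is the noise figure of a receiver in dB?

13.0 dB

NF (dB) = SNR_in(dB) − SNR_out(dB) when the source is at T₀
NF = 34.6 − 21.6 = 13.0 dB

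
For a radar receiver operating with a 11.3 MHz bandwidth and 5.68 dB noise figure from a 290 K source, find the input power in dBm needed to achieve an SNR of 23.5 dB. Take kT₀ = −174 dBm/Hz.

Sensitivity = −174 + 10 log₁₀(B) + NF + SNR_min
= −174 + 70.53 + 5.68 + 23.5
= −74.29 dBm → −74.3 dBm

−74.3 dBm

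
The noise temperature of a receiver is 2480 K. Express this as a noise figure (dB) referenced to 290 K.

F = 1 + T_e/T₀ = 1 + 2480/290 = 9.55172
NF = 10 log₁₀(9.55172) = 9.80 dB

9.80 dB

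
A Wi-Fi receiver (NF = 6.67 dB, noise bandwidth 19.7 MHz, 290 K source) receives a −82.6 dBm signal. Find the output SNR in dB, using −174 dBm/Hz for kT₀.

11.8 dB

Noise floor: N = −174 + 10 log₁₀(B) + NF
10 log₁₀(1.97×10⁷) = 72.94 dB
N = −174 + 72.94 + 6.67 = −94.39 dBm
SNR = P_sig − N = −82.6 − (−94.39) = 11.79 dB → 11.8 dB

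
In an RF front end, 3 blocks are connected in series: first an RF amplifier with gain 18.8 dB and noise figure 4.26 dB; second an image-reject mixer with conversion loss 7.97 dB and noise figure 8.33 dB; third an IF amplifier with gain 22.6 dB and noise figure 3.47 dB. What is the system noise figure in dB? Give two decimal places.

4.54 dB

Convert to linear (a loss of L dB is a gain of −L dB): F_i = 10^(NF_i/10), G_i = 10^(G_i,dB/10)
  Stage 1: F_1 = 10^(4.26/10) = 2.667, G_1 = 10^(18.8/10) = 75.86
  Stage 2: F_2 = 10^(8.33/10) = 6.808, G_2 = 10^(−7.97/10) = 0.1596
  Stage 3: F_3 = 10^(3.47/10) = 2.223, G_3 = 10^(22.6/10) = 182.0
Friis cascade:
  F = 2.667 + (6.808 − 1)/75.86 + (2.223 − 1)/12.11 = 2.844
NF = 10 log₁₀(2.844) = 4.54 dB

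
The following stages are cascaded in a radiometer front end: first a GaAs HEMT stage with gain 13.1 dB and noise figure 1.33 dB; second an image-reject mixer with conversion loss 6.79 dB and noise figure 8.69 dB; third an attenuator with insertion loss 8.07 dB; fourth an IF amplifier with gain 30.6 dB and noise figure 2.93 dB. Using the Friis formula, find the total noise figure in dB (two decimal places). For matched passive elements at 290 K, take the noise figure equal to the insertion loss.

Convert to linear (a loss of L dB is a gain of −L dB): F_i = 10^(NF_i/10), G_i = 10^(G_i,dB/10)
  Stage 1: F_1 = 10^(1.33/10) = 1.358, G_1 = 10^(13.1/10) = 20.42
  Stage 2: F_2 = 10^(8.69/10) = 7.396, G_2 = 10^(−6.79/10) = 0.2094
  Stage 3: F_3 = 10^(8.07/10) = 6.412, G_3 = 10^(−8.07/10) = 0.1560
  Stage 4: F_4 = 10^(2.93/10) = 1.963, G_4 = 10^(30.6/10) = 1148
Friis cascade:
  F = 1.358 + (7.396 − 1)/20.42 + (6.412 − 1)/4.276 + (1.963 − 1)/0.6668 = 4.382
NF = 10 log₁₀(4.382) = 6.42 dB

6.42 dB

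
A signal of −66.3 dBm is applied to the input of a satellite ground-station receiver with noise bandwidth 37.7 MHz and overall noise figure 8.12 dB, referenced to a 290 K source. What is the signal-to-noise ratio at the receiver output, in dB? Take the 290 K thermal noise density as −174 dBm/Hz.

Noise floor: N = −174 + 10 log₁₀(B) + NF
10 log₁₀(3.77×10⁷) = 75.76 dB
N = −174 + 75.76 + 8.12 = −90.12 dBm
SNR = P_sig − N = −66.3 − (−90.12) = 23.82 dB → 23.8 dB

23.8 dB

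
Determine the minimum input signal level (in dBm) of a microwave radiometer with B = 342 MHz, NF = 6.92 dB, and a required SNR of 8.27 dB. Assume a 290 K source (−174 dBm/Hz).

Sensitivity = −174 + 10 log₁₀(B) + NF + SNR_min
= −174 + 85.34 + 6.92 + 8.27
= −73.47 dBm → −73.5 dBm

−73.5 dBm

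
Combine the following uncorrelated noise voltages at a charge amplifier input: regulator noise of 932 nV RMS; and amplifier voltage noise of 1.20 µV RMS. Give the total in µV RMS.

Uncorrelated sources add in power (mean-square): V_tot = √(ΣV_i²)
V_tot = √[(9.32×10⁻⁷)² + (1.20×10⁻⁶)²] = 1.52×10⁻⁶ V = 1.52 µV

1.52 µV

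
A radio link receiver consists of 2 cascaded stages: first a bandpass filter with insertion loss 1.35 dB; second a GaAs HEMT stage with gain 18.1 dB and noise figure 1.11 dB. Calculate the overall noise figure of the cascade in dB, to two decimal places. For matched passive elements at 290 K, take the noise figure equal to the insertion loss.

2.46 dB

Convert to linear (a loss of L dB is a gain of −L dB): F_i = 10^(NF_i/10), G_i = 10^(G_i,dB/10)
  Stage 1: F_1 = 10^(1.35/10) = 1.365, G_1 = 10^(−1.35/10) = 0.7328
  Stage 2: F_2 = 10^(1.11/10) = 1.291, G_2 = 10^(18.1/10) = 64.57
Friis cascade:
  F = 1.365 + (1.291 − 1)/0.7328 = 1.762
NF = 10 log₁₀(1.762) = 2.46 dB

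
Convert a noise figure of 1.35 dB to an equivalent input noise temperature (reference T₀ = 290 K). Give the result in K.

F = 10^(1.35/10) = 1.36458
T_e = (F − 1)·T₀ = (1.36458 − 1) × 290 = 106 K

106 K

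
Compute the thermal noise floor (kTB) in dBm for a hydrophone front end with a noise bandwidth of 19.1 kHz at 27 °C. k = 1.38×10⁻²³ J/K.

−131.0 dBm

T = 27 °C + 273.15 = 300.15 K
P_n = kTB = 1.38×10⁻²³ × 300.15 × 1.91×10⁴ = 7.91×10⁻¹⁷ W
In dBm: 10 log₁₀(7.91×10⁻¹⁷ / 10⁻³) = −131.0 dBm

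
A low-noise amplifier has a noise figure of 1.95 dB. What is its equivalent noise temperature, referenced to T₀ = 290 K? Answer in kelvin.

F = 10^(1.95/10) = 1.56675
T_e = (F − 1)·T₀ = (1.56675 − 1) × 290 = 164 K

164 K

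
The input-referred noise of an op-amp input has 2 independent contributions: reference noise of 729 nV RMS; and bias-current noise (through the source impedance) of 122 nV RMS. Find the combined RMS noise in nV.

739 nV

Uncorrelated sources add in power (mean-square): V_tot = √(ΣV_i²)
V_tot = √[(7.29×10⁻⁷)² + (1.22×10⁻⁷)²] = 7.39×10⁻⁷ V = 739 nV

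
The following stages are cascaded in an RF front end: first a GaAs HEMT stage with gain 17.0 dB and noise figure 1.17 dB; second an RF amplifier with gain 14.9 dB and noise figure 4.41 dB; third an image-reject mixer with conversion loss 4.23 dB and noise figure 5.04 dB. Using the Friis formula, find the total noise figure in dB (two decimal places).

Convert to linear (a loss of L dB is a gain of −L dB): F_i = 10^(NF_i/10), G_i = 10^(G_i,dB/10)
  Stage 1: F_1 = 10^(1.17/10) = 1.309, G_1 = 10^(17.0/10) = 50.12
  Stage 2: F_2 = 10^(4.41/10) = 2.761, G_2 = 10^(14.9/10) = 30.90
  Stage 3: F_3 = 10^(5.04/10) = 3.192, G_3 = 10^(−4.23/10) = 0.3776
Friis cascade:
  F = 1.309 + (2.761 − 1)/50.12 + (3.192 − 1)/1549 = 1.346
NF = 10 log₁₀(1.346) = 1.29 dB

1.29 dB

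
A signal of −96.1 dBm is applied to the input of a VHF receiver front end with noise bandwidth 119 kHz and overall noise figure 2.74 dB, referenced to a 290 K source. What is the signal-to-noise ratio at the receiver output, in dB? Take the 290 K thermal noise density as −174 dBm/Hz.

Noise floor: N = −174 + 10 log₁₀(B) + NF
10 log₁₀(1.19×10⁵) = 50.76 dB
N = −174 + 50.76 + 2.74 = −120.50 dBm
SNR = P_sig − N = −96.1 − (−120.50) = 24.40 dB → 24.4 dB

24.4 dB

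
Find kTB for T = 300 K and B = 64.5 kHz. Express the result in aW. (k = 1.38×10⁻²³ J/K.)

267 aW

P_n = kTB = 1.38×10⁻²³ × 300 × 6.45×10⁴ = 2.67×10⁻¹⁶ W = 267 aW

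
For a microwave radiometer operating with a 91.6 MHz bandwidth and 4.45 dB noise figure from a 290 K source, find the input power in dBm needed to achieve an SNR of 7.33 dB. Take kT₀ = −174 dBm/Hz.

Sensitivity = −174 + 10 log₁₀(B) + NF + SNR_min
= −174 + 79.62 + 4.45 + 7.33
= −82.60 dBm → −82.6 dBm

−82.6 dBm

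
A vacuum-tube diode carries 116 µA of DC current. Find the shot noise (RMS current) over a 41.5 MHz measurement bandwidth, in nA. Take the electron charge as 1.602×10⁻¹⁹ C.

I_n = √(2qI·B)
2qI·B = 2 × 1.602×10⁻¹⁹ × 1.16×10⁻⁴ × 4.15×10⁷ = 1.54×10⁻¹⁵ A²
I_n = √(1.54×10⁻¹⁵) = 3.93×10⁻⁸ A = 39.3 nA

39.3 nA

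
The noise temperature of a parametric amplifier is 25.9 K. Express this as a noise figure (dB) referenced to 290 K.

0.372 dB

F = 1 + T_e/T₀ = 1 + 25.9/290 = 1.08931
NF = 10 log₁₀(1.08931) = 0.372 dB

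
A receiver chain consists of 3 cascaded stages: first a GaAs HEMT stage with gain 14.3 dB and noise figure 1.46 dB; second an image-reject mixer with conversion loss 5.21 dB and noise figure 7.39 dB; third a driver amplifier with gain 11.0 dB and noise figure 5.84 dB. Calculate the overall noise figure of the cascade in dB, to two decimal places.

2.82 dB

Convert to linear (a loss of L dB is a gain of −L dB): F_i = 10^(NF_i/10), G_i = 10^(G_i,dB/10)
  Stage 1: F_1 = 10^(1.46/10) = 1.400, G_1 = 10^(14.3/10) = 26.92
  Stage 2: F_2 = 10^(7.39/10) = 5.483, G_2 = 10^(−5.21/10) = 0.3013
  Stage 3: F_3 = 10^(5.84/10) = 3.837, G_3 = 10^(11.0/10) = 12.59
Friis cascade:
  F = 1.400 + (5.483 − 1)/26.92 + (3.837 − 1)/8.110 = 1.916
NF = 10 log₁₀(1.916) = 2.82 dB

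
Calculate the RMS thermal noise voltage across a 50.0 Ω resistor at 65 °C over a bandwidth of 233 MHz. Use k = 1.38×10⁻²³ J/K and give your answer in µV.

T = 65 °C + 273.15 = 338.15 K
V_n = √(4kTRB)
4kTRB = 4 × 1.38×10⁻²³ × 338.15 × 5.00×10¹ × 2.33×10⁸ = 2.17×10⁻¹⁰ V²
V_n = √(2.17×10⁻¹⁰) = 1.47×10⁻⁵ V = 14.7 µV

14.7 µV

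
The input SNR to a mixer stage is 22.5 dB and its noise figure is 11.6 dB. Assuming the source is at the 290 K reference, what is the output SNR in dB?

10.9 dB

By definition F = SNR_in/SNR_out, so in dB: SNR_out = SNR_in − NF
SNR_out = 22.5 − 11.6 = 10.9 dB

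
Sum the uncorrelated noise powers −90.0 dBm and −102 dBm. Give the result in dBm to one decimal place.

Convert to linear, add, convert back:
P₁ = 1.00×10⁻¹² W, P₂ = 6.31×10⁻¹⁴ W
P_tot = 1.06×10⁻¹² W → 10 log₁₀(P_tot / 10⁻³) = −89.7 dBm

−89.7 dBm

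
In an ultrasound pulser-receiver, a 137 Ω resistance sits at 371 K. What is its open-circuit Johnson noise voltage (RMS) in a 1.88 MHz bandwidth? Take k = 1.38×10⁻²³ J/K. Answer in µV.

V_n = √(4kTRB)
4kTRB = 4 × 1.38×10⁻²³ × 371 × 1.37×10² × 1.88×10⁶ = 5.27×10⁻¹² V²
V_n = √(5.27×10⁻¹²) = 2.30×10⁻⁶ V = 2.30 µV

2.30 µV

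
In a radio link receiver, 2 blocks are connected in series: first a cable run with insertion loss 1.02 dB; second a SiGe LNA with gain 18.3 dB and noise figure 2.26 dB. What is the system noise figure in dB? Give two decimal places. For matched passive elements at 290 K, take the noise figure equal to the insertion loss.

Convert to linear (a loss of L dB is a gain of −L dB): F_i = 10^(NF_i/10), G_i = 10^(G_i,dB/10)
  Stage 1: F_1 = 10^(1.02/10) = 1.265, G_1 = 10^(−1.02/10) = 0.7907
  Stage 2: F_2 = 10^(2.26/10) = 1.683, G_2 = 10^(18.3/10) = 67.61
Friis cascade:
  F = 1.265 + (1.683 − 1)/0.7907 = 2.128
NF = 10 log₁₀(2.128) = 3.28 dB

3.28 dB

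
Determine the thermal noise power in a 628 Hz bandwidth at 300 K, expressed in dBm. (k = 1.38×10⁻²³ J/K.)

P_n = kTB = 1.38×10⁻²³ × 300 × 6.28×10² = 2.60×10⁻¹⁸ W
In dBm: 10 log₁₀(2.60×10⁻¹⁸ / 10⁻³) = −145.9 dBm

−145.9 dBm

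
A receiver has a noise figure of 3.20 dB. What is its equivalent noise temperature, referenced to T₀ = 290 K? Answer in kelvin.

316 K

F = 10^(3.20/10) = 2.0893
T_e = (F − 1)·T₀ = (2.0893 − 1) × 290 = 316 K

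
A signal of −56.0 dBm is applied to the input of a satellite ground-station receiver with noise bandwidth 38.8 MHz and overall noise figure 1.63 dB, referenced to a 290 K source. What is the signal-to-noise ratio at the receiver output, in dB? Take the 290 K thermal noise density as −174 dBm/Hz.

Noise floor: N = −174 + 10 log₁₀(B) + NF
10 log₁₀(3.88×10⁷) = 75.89 dB
N = −174 + 75.89 + 1.63 = −96.48 dBm
SNR = P_sig − N = −56.0 − (−96.48) = 40.48 dB → 40.5 dB

40.5 dB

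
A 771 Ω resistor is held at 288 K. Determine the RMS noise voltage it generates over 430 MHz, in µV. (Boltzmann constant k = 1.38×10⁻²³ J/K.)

72.6 µV

V_n = √(4kTRB)
4kTRB = 4 × 1.38×10⁻²³ × 288 × 7.71×10² × 4.30×10⁸ = 5.27×10⁻⁹ V²
V_n = √(5.27×10⁻⁹) = 7.26×10⁻⁵ V = 72.6 µV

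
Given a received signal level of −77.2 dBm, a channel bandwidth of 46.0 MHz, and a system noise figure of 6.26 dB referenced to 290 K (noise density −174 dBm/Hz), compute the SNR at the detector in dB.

Noise floor: N = −174 + 10 log₁₀(B) + NF
10 log₁₀(4.60×10⁷) = 76.63 dB
N = −174 + 76.63 + 6.26 = −91.11 dBm
SNR = P_sig − N = −77.2 − (−91.11) = 13.91 dB → 13.9 dB

13.9 dB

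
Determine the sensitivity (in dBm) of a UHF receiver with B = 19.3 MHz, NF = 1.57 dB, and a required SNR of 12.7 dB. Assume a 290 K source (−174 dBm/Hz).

Sensitivity = −174 + 10 log₁₀(B) + NF + SNR_min
= −174 + 72.86 + 1.57 + 12.7
= −86.87 dBm → −86.9 dBm

−86.9 dBm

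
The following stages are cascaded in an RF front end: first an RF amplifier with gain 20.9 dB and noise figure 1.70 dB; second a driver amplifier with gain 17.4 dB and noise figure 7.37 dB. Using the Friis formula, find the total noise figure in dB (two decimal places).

Convert to linear (a loss of L dB is a gain of −L dB): F_i = 10^(NF_i/10), G_i = 10^(G_i,dB/10)
  Stage 1: F_1 = 10^(1.70/10) = 1.479, G_1 = 10^(20.9/10) = 123.0
  Stage 2: F_2 = 10^(7.37/10) = 5.458, G_2 = 10^(17.4/10) = 54.95
Friis cascade:
  F = 1.479 + (5.458 − 1)/123.0 = 1.515
NF = 10 log₁₀(1.515) = 1.81 dB

1.81 dB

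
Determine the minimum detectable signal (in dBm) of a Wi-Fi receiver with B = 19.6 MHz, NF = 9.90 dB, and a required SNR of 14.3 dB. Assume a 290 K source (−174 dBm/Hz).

Sensitivity = −174 + 10 log₁₀(B) + NF + SNR_min
= −174 + 72.92 + 9.90 + 14.3
= −76.88 dBm → −76.9 dBm

−76.9 dBm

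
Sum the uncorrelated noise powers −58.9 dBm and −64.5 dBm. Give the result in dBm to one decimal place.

−57.8 dBm

Convert to linear, add, convert back:
P₁ = 1.29×10⁻⁹ W, P₂ = 3.55×10⁻¹⁰ W
P_tot = 1.64×10⁻⁹ W → 10 log₁₀(P_tot / 10⁻³) = −57.8 dBm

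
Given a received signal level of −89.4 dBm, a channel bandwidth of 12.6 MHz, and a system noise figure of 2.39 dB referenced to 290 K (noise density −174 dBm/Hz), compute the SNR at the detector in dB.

11.2 dB

Noise floor: N = −174 + 10 log₁₀(B) + NF
10 log₁₀(1.26×10⁷) = 71 dB
N = −174 + 71 + 2.39 = −100.61 dBm
SNR = P_sig − N = −89.4 − (−100.61) = 11.21 dB → 11.2 dB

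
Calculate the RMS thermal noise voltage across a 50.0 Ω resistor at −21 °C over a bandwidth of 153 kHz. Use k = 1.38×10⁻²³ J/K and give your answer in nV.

T = −21 °C + 273.15 = 252.15 K
V_n = √(4kTRB)
4kTRB = 4 × 1.38×10⁻²³ × 252.15 × 5.00×10¹ × 1.53×10⁵ = 1.06×10⁻¹³ V²
V_n = √(1.06×10⁻¹³) = 3.26×10⁻⁷ V = 326 nV

326 nV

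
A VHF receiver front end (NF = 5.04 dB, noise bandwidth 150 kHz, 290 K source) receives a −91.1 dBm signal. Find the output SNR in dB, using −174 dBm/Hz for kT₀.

Noise floor: N = −174 + 10 log₁₀(B) + NF
10 log₁₀(1.50×10⁵) = 51.76 dB
N = −174 + 51.76 + 5.04 = −117.20 dBm
SNR = P_sig − N = −91.1 − (−117.20) = 26.10 dB → 26.1 dB

26.1 dB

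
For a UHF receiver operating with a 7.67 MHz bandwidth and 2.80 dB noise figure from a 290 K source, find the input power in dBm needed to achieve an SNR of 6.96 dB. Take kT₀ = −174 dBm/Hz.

Sensitivity = −174 + 10 log₁₀(B) + NF + SNR_min
= −174 + 68.85 + 2.80 + 6.96
= −95.39 dBm → −95.4 dBm

−95.4 dBm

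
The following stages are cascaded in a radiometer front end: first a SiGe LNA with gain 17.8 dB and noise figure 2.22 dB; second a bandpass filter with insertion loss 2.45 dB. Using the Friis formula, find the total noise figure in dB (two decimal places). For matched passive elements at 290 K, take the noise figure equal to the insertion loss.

Convert to linear (a loss of L dB is a gain of −L dB): F_i = 10^(NF_i/10), G_i = 10^(G_i,dB/10)
  Stage 1: F_1 = 10^(2.22/10) = 1.667, G_1 = 10^(17.8/10) = 60.26
  Stage 2: F_2 = 10^(2.45/10) = 1.758, G_2 = 10^(−2.45/10) = 0.5689
Friis cascade:
  F = 1.667 + (1.758 − 1)/60.26 = 1.680
NF = 10 log₁₀(1.680) = 2.25 dB

2.25 dB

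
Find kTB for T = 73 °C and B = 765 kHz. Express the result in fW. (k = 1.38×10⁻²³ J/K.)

T = 73 °C + 273.15 = 346.15 K
P_n = kTB = 1.38×10⁻²³ × 346.15 × 7.65×10⁵ = 3.65×10⁻¹⁵ W = 3.65 fW

3.65 fW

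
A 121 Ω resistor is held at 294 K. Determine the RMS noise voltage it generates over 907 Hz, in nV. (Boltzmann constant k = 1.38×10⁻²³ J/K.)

V_n = √(4kTRB)
4kTRB = 4 × 1.38×10⁻²³ × 294 × 1.21×10² × 9.07×10² = 1.78×10⁻¹⁵ V²
V_n = √(1.78×10⁻¹⁵) = 4.22×10⁻⁸ V = 42.2 nV

42.2 nV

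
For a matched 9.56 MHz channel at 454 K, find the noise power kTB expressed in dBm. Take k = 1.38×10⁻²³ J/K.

−102.2 dBm

P_n = kTB = 1.38×10⁻²³ × 454 × 9.56×10⁶ = 5.99×10⁻¹⁴ W
In dBm: 10 log₁₀(5.99×10⁻¹⁴ / 10⁻³) = −102.2 dBm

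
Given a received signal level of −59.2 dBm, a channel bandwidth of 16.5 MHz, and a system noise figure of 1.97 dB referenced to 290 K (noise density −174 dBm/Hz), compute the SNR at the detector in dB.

Noise floor: N = −174 + 10 log₁₀(B) + NF
10 log₁₀(1.65×10⁷) = 72.17 dB
N = −174 + 72.17 + 1.97 = −99.86 dBm
SNR = P_sig − N = −59.2 − (−99.86) = 40.66 dB → 40.7 dB

40.7 dB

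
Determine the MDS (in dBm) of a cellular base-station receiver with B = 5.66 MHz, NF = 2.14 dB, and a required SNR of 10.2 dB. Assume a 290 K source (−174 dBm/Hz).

−94.1 dBm

Sensitivity = −174 + 10 log₁₀(B) + NF + SNR_min
= −174 + 67.53 + 2.14 + 10.2
= −94.13 dBm → −94.1 dBm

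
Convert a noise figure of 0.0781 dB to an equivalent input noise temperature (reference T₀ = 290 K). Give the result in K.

F = 10^(0.0781/10) = 1.01815
T_e = (F − 1)·T₀ = (1.01815 − 1) × 290 = 5.26 K

5.26 K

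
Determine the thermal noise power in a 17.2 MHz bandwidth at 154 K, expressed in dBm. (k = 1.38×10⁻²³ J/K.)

−104.4 dBm

P_n = kTB = 1.38×10⁻²³ × 154 × 1.72×10⁷ = 3.66×10⁻¹⁴ W
In dBm: 10 log₁₀(3.66×10⁻¹⁴ / 10⁻³) = −104.4 dBm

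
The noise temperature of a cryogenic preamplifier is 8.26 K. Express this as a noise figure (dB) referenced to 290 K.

F = 1 + T_e/T₀ = 1 + 8.26/290 = 1.02848
NF = 10 log₁₀(1.02848) = 0.122 dB

0.122 dB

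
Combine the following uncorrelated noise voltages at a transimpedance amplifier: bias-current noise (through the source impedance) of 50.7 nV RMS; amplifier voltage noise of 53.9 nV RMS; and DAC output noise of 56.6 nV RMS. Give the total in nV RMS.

93.2 nV

Uncorrelated sources add in power (mean-square): V_tot = √(ΣV_i²)
V_tot = √[(5.07×10⁻⁸)² + (5.39×10⁻⁸)² + (5.66×10⁻⁸)²] = 9.32×10⁻⁸ V = 93.2 nV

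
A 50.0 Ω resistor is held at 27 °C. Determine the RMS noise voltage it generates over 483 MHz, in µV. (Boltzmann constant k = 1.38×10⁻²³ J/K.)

20.0 µV

T = 27 °C + 273.15 = 300.15 K
V_n = √(4kTRB)
4kTRB = 4 × 1.38×10⁻²³ × 300.15 × 5.00×10¹ × 4.83×10⁸ = 4.00×10⁻¹⁰ V²
V_n = √(4.00×10⁻¹⁰) = 2.00×10⁻⁵ V = 20.0 µV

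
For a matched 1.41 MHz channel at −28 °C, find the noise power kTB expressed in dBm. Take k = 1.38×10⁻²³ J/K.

T = −28 °C + 273.15 = 245.15 K
P_n = kTB = 1.38×10⁻²³ × 245.15 × 1.41×10⁶ = 4.77×10⁻¹⁵ W
In dBm: 10 log₁₀(4.77×10⁻¹⁵ / 10⁻³) = −113.2 dBm

−113.2 dBm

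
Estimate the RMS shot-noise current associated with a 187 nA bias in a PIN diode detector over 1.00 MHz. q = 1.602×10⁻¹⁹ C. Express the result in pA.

I_n = √(2qI·B)
2qI·B = 2 × 1.602×10⁻¹⁹ × 1.87×10⁻⁷ × 1.00×10⁶ = 5.99×10⁻²⁰ A²
I_n = √(5.99×10⁻²⁰) = 2.45×10⁻¹⁰ A = 245 pA

245 pA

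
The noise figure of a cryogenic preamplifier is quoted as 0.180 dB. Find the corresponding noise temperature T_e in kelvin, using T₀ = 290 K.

12.3 K

F = 10^(0.180/10) = 1.04232
T_e = (F − 1)·T₀ = (1.04232 − 1) × 290 = 12.3 K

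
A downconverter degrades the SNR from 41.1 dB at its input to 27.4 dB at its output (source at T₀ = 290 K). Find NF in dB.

NF (dB) = SNR_in(dB) − SNR_out(dB) when the source is at T₀
NF = 41.1 − 27.4 = 13.7 dB

13.7 dB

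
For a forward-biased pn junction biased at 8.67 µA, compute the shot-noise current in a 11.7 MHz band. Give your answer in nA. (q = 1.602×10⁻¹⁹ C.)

I_n = √(2qI·B)
2qI·B = 2 × 1.602×10⁻¹⁹ × 8.67×10⁻⁶ × 1.17×10⁷ = 3.25×10⁻¹⁷ A²
I_n = √(3.25×10⁻¹⁷) = 5.70×10⁻⁹ A = 5.70 nA

5.70 nA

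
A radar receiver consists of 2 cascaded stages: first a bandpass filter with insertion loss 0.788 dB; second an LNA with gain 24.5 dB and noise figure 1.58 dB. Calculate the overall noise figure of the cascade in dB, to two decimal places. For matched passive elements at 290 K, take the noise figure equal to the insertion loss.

2.37 dB

Convert to linear (a loss of L dB is a gain of −L dB): F_i = 10^(NF_i/10), G_i = 10^(G_i,dB/10)
  Stage 1: F_1 = 10^(0.788/10) = 1.199, G_1 = 10^(−0.788/10) = 0.8341
  Stage 2: F_2 = 10^(1.58/10) = 1.439, G_2 = 10^(24.5/10) = 281.8
Friis cascade:
  F = 1.199 + (1.439 − 1)/0.8341 = 1.725
NF = 10 log₁₀(1.725) = 2.37 dB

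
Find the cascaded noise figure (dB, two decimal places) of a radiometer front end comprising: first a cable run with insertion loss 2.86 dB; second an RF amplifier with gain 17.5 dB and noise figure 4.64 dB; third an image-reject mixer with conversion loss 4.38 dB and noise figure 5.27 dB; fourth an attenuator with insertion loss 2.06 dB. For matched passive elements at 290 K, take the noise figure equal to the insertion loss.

Convert to linear (a loss of L dB is a gain of −L dB): F_i = 10^(NF_i/10), G_i = 10^(G_i,dB/10)
  Stage 1: F_1 = 10^(2.86/10) = 1.932, G_1 = 10^(−2.86/10) = 0.5176
  Stage 2: F_2 = 10^(4.64/10) = 2.911, G_2 = 10^(17.5/10) = 56.23
  Stage 3: F_3 = 10^(5.27/10) = 3.365, G_3 = 10^(−4.38/10) = 0.3648
  Stage 4: F_4 = 10^(2.06/10) = 1.607, G_4 = 10^(−2.06/10) = 0.6223
Friis cascade:
  F = 1.932 + (2.911 − 1)/0.5176 + (3.365 − 1)/29.11 + (1.607 − 1)/10.62 = 5.762
NF = 10 log₁₀(5.762) = 7.61 dB

7.61 dB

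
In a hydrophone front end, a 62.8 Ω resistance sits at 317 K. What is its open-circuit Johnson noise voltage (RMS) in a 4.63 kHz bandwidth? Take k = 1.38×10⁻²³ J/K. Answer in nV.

V_n = √(4kTRB)
4kTRB = 4 × 1.38×10⁻²³ × 317 × 6.28×10¹ × 4.63×10³ = 5.09×10⁻¹⁵ V²
V_n = √(5.09×10⁻¹⁵) = 7.13×10⁻⁸ V = 71.3 nV

71.3 nV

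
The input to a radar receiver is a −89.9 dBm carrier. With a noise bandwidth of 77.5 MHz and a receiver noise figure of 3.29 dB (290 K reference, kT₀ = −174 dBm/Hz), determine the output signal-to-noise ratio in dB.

Noise floor: N = −174 + 10 log₁₀(B) + NF
10 log₁₀(7.75×10⁷) = 78.89 dB
N = −174 + 78.89 + 3.29 = −91.82 dBm
SNR = P_sig − N = −89.9 − (−91.82) = 1.92 dB → 1.9 dB

1.9 dB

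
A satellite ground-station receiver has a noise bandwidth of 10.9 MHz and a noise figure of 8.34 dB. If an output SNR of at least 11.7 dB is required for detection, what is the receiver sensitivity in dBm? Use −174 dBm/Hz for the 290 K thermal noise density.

−83.6 dBm

Sensitivity = −174 + 10 log₁₀(B) + NF + SNR_min
= −174 + 70.37 + 8.34 + 11.7
= −83.59 dBm → −83.6 dBm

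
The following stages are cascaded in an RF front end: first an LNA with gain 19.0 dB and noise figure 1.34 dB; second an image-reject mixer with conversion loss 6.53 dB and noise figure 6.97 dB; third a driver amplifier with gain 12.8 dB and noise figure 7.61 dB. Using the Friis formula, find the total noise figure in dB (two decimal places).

Convert to linear (a loss of L dB is a gain of −L dB): F_i = 10^(NF_i/10), G_i = 10^(G_i,dB/10)
  Stage 1: F_1 = 10^(1.34/10) = 1.361, G_1 = 10^(19.0/10) = 79.43
  Stage 2: F_2 = 10^(6.97/10) = 4.977, G_2 = 10^(−6.53/10) = 0.2223
  Stage 3: F_3 = 10^(7.61/10) = 5.768, G_3 = 10^(12.8/10) = 19.05
Friis cascade:
  F = 1.361 + (4.977 − 1)/79.43 + (5.768 − 1)/17.66 = 1.681
NF = 10 log₁₀(1.681) = 2.26 dB

2.26 dB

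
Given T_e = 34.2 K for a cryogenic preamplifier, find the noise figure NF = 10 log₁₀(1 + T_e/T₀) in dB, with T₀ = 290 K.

F = 1 + T_e/T₀ = 1 + 34.2/290 = 1.11793
NF = 10 log₁₀(1.11793) = 0.484 dB

0.484 dB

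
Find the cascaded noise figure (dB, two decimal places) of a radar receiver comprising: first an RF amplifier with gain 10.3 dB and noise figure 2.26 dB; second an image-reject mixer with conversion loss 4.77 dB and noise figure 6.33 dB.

2.99 dB

Convert to linear (a loss of L dB is a gain of −L dB): F_i = 10^(NF_i/10), G_i = 10^(G_i,dB/10)
  Stage 1: F_1 = 10^(2.26/10) = 1.683, G_1 = 10^(10.3/10) = 10.72
  Stage 2: F_2 = 10^(6.33/10) = 4.295, G_2 = 10^(−4.77/10) = 0.3334
Friis cascade:
  F = 1.683 + (4.295 − 1)/10.72 = 1.990
NF = 10 log₁₀(1.990) = 2.99 dB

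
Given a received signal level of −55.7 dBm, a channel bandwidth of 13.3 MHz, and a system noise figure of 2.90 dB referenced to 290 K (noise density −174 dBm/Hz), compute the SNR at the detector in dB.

Noise floor: N = −174 + 10 log₁₀(B) + NF
10 log₁₀(1.33×10⁷) = 71.24 dB
N = −174 + 71.24 + 2.90 = −99.86 dBm
SNR = P_sig − N = −55.7 − (−99.86) = 44.16 dB → 44.2 dB

44.2 dB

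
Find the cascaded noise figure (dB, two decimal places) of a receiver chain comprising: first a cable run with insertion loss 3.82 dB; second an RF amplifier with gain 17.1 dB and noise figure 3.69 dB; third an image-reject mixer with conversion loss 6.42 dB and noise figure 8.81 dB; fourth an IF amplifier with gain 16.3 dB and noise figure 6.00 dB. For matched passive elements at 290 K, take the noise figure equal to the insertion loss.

8.17 dB

Convert to linear (a loss of L dB is a gain of −L dB): F_i = 10^(NF_i/10), G_i = 10^(G_i,dB/10)
  Stage 1: F_1 = 10^(3.82/10) = 2.410, G_1 = 10^(−3.82/10) = 0.4150
  Stage 2: F_2 = 10^(3.69/10) = 2.339, G_2 = 10^(17.1/10) = 51.29
  Stage 3: F_3 = 10^(8.81/10) = 7.603, G_3 = 10^(−6.42/10) = 0.2280
  Stage 4: F_4 = 10^(6.00/10) = 3.981, G_4 = 10^(16.3/10) = 42.66
Friis cascade:
  F = 2.410 + (2.339 − 1)/0.4150 + (7.603 − 1)/21.28 + (3.981 − 1)/4.853 = 6.561
NF = 10 log₁₀(6.561) = 8.17 dB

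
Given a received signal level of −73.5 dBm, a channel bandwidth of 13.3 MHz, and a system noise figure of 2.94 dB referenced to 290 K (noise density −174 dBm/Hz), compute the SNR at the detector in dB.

26.3 dB

Noise floor: N = −174 + 10 log₁₀(B) + NF
10 log₁₀(1.33×10⁷) = 71.24 dB
N = −174 + 71.24 + 2.94 = −99.82 dBm
SNR = P_sig − N = −73.5 − (−99.82) = 26.32 dB → 26.3 dB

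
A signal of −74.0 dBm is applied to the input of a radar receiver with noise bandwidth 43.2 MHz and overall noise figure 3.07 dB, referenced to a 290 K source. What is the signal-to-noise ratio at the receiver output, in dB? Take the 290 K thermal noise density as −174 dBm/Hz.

Noise floor: N = −174 + 10 log₁₀(B) + NF
10 log₁₀(4.32×10⁷) = 76.35 dB
N = −174 + 76.35 + 3.07 = −94.58 dBm
SNR = P_sig − N = −74.0 − (−94.58) = 20.58 dB → 20.6 dB

20.6 dB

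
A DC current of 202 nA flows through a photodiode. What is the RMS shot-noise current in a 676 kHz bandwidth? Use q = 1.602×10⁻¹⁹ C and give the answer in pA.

I_n = √(2qI·B)
2qI·B = 2 × 1.602×10⁻¹⁹ × 2.02×10⁻⁷ × 6.76×10⁵ = 4.38×10⁻²⁰ A²
I_n = √(4.38×10⁻²⁰) = 2.09×10⁻¹⁰ A = 209 pA

209 pA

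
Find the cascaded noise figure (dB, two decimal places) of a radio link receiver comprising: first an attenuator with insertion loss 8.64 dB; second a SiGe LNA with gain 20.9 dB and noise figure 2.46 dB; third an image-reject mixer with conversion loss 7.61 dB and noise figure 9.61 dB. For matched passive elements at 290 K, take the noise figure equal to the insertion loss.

11.26 dB

Convert to linear (a loss of L dB is a gain of −L dB): F_i = 10^(NF_i/10), G_i = 10^(G_i,dB/10)
  Stage 1: F_1 = 10^(8.64/10) = 7.311, G_1 = 10^(−8.64/10) = 0.1368
  Stage 2: F_2 = 10^(2.46/10) = 1.762, G_2 = 10^(20.9/10) = 123.0
  Stage 3: F_3 = 10^(9.61/10) = 9.141, G_3 = 10^(−7.61/10) = 0.1734
Friis cascade:
  F = 7.311 + (1.762 − 1)/0.1368 + (9.141 − 1)/16.83 = 13.37
NF = 10 log₁₀(13.37) = 11.26 dB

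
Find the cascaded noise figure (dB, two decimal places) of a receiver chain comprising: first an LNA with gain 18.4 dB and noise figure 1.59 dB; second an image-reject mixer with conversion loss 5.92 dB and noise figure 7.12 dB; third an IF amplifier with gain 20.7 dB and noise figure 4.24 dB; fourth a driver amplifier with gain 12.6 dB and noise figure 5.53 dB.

Convert to linear (a loss of L dB is a gain of −L dB): F_i = 10^(NF_i/10), G_i = 10^(G_i,dB/10)
  Stage 1: F_1 = 10^(1.59/10) = 1.442, G_1 = 10^(18.4/10) = 69.18
  Stage 2: F_2 = 10^(7.12/10) = 5.152, G_2 = 10^(−5.92/10) = 0.2559
  Stage 3: F_3 = 10^(4.24/10) = 2.655, G_3 = 10^(20.7/10) = 117.5
  Stage 4: F_4 = 10^(5.53/10) = 3.573, G_4 = 10^(12.6/10) = 18.20
Friis cascade:
  F = 1.442 + (5.152 − 1)/69.18 + (2.655 − 1)/17.70 + (3.573 − 1)/2080 = 1.597
NF = 10 log₁₀(1.597) = 2.03 dB

2.03 dB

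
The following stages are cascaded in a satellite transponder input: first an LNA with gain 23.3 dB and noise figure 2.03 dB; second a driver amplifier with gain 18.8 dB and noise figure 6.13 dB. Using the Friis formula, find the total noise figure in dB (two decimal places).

Convert to linear (a loss of L dB is a gain of −L dB): F_i = 10^(NF_i/10), G_i = 10^(G_i,dB/10)
  Stage 1: F_1 = 10^(2.03/10) = 1.596, G_1 = 10^(23.3/10) = 213.8
  Stage 2: F_2 = 10^(6.13/10) = 4.102, G_2 = 10^(18.8/10) = 75.86
Friis cascade:
  F = 1.596 + (4.102 − 1)/213.8 = 1.610
NF = 10 log₁₀(1.610) = 2.07 dB

2.07 dB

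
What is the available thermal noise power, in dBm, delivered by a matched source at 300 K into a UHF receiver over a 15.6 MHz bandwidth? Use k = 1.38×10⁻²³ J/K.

−101.9 dBm

P_n = kTB = 1.38×10⁻²³ × 300 × 1.56×10⁷ = 6.46×10⁻¹⁴ W
In dBm: 10 log₁₀(6.46×10⁻¹⁴ / 10⁻³) = −101.9 dBm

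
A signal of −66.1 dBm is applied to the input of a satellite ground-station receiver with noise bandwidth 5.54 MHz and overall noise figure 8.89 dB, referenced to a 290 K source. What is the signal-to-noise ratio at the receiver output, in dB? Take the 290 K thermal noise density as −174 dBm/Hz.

Noise floor: N = −174 + 10 log₁₀(B) + NF
10 log₁₀(5.54×10⁶) = 67.44 dB
N = −174 + 67.44 + 8.89 = −97.67 dBm
SNR = P_sig − N = −66.1 − (−97.67) = 31.57 dB → 31.6 dB

31.6 dB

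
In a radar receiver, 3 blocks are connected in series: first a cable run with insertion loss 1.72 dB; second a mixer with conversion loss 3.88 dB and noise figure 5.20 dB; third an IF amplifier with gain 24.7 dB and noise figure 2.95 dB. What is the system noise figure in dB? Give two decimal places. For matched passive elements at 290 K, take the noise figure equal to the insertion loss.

9.27 dB

Convert to linear (a loss of L dB is a gain of −L dB): F_i = 10^(NF_i/10), G_i = 10^(G_i,dB/10)
  Stage 1: F_1 = 10^(1.72/10) = 1.486, G_1 = 10^(−1.72/10) = 0.6730
  Stage 2: F_2 = 10^(5.20/10) = 3.311, G_2 = 10^(−3.88/10) = 0.4093
  Stage 3: F_3 = 10^(2.95/10) = 1.972, G_3 = 10^(24.7/10) = 295.1
Friis cascade:
  F = 1.486 + (3.311 − 1)/0.6730 + (1.972 − 1)/0.2754 = 8.451
NF = 10 log₁₀(8.451) = 9.27 dB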